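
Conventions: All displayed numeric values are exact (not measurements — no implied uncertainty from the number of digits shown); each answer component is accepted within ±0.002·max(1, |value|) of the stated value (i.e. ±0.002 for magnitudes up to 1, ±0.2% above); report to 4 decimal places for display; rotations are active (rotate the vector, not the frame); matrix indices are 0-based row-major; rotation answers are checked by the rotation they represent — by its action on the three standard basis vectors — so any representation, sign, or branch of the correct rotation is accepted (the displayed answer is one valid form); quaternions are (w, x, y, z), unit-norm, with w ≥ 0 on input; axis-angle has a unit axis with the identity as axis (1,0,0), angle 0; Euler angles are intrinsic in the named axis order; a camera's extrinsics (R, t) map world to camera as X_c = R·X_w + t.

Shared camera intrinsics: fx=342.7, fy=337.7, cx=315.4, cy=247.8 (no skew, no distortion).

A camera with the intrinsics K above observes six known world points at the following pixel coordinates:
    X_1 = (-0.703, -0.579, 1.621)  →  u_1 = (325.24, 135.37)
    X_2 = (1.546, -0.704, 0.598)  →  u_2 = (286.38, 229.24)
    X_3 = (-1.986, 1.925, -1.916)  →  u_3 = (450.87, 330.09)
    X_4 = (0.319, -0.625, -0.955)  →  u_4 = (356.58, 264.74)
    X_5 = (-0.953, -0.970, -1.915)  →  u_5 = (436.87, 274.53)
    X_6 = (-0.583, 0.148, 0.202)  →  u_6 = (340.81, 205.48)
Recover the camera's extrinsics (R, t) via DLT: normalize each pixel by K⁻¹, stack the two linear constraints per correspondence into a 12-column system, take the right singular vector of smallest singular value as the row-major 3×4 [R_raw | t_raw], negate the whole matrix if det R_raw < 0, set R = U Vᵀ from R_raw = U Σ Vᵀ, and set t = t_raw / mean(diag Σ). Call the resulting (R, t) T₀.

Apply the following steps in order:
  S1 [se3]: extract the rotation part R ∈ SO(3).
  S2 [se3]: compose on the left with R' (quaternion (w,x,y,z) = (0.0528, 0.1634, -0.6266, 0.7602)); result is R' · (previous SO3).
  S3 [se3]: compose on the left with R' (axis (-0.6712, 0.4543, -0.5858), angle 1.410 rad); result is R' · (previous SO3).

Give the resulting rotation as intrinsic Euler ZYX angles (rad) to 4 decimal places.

source (pnp_recover): camera pose = R=[-0.6625 -0.5390 -0.5202; 0.4308 0.2940 -0.8532; 0.6129 -0.7893 0.0374], t=(0.2601, -0.4000, 6.6907)
after S1 (rot_of_se3): [-0.6625 -0.5390 -0.5202; 0.4308 0.2940 -0.8532; 0.6129 -0.7893 0.0374]
after S2 (compose_so3): [0.6123 0.2795 0.7396; -0.6021 0.7712 0.2070; -0.5125 -0.5720 0.6405]
after S3 (compose_so3): [-0.2633 -0.0465 0.9636; -0.9366 -0.2272 -0.2669; 0.2314 -0.9727 0.0163]

rotation (euler_zyx) = (-1.8448, -0.2335, -1.5540)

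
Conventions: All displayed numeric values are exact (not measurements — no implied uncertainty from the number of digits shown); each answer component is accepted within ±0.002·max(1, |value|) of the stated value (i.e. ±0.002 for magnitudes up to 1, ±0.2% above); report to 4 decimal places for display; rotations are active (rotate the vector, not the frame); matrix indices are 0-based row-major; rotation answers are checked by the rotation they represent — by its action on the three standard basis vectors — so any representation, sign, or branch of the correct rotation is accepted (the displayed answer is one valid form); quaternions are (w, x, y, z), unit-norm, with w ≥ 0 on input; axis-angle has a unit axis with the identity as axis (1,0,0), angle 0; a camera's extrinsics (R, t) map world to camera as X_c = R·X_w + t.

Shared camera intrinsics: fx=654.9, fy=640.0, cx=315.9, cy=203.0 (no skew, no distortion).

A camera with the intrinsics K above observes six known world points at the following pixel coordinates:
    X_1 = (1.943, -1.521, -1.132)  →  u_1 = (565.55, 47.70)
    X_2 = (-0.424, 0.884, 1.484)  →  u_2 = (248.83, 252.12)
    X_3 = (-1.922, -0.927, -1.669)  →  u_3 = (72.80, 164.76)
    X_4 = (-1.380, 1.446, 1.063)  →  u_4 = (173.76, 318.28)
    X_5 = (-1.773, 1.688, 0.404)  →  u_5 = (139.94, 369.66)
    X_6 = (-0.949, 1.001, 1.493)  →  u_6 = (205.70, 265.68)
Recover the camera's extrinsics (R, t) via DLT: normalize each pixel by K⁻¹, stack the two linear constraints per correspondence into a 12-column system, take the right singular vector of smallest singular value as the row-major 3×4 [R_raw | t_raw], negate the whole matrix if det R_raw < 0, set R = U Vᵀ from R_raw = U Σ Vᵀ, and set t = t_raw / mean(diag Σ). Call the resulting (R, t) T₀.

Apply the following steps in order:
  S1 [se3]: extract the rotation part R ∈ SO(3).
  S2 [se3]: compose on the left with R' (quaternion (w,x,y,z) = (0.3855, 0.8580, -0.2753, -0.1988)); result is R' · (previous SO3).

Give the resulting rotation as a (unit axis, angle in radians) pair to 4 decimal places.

source (pnp_recover): camera pose = R=[0.9684 0.0311 -0.2476; -0.0924 0.9663 -0.2403; 0.2318 0.2556 0.9386], t=(-0.0599, 0.0700, 6.3898)
after S1 (rot_of_se3): [0.9684 0.0311 -0.2476; -0.0924 0.9663 -0.2403; 0.2318 0.2556 0.9386]
after S2 (compose_so3): [0.6463 -0.4259 -0.6332; -0.6828 -0.6932 -0.2308; -0.3406 0.5815 -0.7388]

rotation (axis_angle) = ((0.9017, -0.3248, -0.2853), 2.6744)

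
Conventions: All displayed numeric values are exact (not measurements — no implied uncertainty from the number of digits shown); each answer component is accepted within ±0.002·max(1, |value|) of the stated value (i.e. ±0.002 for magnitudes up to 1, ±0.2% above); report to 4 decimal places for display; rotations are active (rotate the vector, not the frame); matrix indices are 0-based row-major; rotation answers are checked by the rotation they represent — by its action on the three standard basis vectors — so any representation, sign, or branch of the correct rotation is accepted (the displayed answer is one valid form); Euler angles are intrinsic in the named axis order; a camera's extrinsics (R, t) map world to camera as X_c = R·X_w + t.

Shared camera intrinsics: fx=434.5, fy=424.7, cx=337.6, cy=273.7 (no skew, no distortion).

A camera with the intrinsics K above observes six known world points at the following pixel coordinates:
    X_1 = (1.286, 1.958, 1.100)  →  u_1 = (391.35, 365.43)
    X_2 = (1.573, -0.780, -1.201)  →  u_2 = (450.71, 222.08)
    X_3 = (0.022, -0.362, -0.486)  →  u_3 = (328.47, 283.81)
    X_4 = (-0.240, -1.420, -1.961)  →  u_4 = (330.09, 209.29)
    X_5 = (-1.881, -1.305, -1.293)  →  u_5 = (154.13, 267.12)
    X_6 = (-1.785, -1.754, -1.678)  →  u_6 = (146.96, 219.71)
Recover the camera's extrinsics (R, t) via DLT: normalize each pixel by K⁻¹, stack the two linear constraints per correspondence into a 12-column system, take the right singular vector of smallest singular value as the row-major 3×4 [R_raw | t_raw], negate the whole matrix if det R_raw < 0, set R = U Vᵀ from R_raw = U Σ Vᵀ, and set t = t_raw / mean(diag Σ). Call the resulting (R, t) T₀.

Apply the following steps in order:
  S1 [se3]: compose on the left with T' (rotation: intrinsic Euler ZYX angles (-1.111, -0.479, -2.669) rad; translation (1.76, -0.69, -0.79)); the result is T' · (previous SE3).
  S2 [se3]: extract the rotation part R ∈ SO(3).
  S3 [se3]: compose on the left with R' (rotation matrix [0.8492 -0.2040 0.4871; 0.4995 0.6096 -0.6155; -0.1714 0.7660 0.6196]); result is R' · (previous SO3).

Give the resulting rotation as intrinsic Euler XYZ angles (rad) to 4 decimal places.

source (pnp_recover): camera pose = R=[0.8921 0.2531 -0.3744; -0.3145 0.9426 -0.1122; 0.3245 0.2179 0.9205], t=(-0.2301, 0.4303, 6.2423)
after S1 (compose_se3): R=[0.7645 -0.4361 0.4748; -0.5798 -0.7870 0.2106; 0.2818 -0.4363 -0.8545], t=(5.0493, -1.7926, -6.0024)
after S2 (rot_of_se3): [0.7645 -0.4361 0.4748; -0.5798 -0.7870 0.2106; 0.2818 -0.4363 -0.8545]
after S3 (compose_so3): [0.9047 -0.4223 -0.0561; -0.1451 -0.4291 0.8915; -0.4006 -0.7984 -0.4495]

rotation (euler_xyz) = (-2.0378, -0.0561, 0.4368)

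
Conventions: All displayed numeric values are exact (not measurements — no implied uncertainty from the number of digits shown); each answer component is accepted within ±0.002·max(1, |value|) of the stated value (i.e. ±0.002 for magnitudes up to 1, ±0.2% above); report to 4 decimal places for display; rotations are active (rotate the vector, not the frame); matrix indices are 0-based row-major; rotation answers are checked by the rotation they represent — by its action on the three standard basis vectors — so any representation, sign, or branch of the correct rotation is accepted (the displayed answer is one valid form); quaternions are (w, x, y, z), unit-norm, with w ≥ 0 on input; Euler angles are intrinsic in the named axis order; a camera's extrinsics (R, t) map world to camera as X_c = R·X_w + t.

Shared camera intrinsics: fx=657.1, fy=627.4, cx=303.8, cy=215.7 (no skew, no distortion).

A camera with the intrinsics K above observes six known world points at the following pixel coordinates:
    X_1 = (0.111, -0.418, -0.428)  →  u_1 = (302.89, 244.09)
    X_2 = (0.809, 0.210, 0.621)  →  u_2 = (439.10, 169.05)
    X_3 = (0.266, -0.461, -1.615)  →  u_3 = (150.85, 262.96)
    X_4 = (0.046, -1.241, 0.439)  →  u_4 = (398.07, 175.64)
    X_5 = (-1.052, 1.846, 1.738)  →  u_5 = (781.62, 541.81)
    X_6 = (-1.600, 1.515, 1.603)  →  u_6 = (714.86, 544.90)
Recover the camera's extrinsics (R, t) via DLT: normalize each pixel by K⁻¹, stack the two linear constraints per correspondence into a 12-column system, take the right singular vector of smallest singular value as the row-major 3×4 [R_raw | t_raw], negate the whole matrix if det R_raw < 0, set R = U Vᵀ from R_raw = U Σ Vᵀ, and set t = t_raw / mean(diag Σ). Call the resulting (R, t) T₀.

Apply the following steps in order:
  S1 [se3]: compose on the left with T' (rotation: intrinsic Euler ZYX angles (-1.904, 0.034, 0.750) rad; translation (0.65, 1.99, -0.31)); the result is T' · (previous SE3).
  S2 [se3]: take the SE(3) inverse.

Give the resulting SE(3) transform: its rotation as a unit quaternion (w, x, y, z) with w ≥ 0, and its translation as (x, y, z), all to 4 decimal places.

rotation (quat) = (0.2366, -0.6090, -0.5240, 0.5465), translation = (1.8476, 3.7925, 2.0940)

source (pnp_recover): camera pose = R=[-0.2796 0.0366 0.9594; -0.8216 0.5079 -0.2588; -0.4968 -0.8606 -0.1119], t=(0.4500, 0.4200, 4.6699)
after S1 (compose_se3): R=[-0.1464 0.8968 -0.4176; 0.3796 -0.3389 -0.8608; -0.9135 -0.2845 -0.2908], t=(-2.2560, 2.3867, 3.3758)
after S2 (invert_se3): R=[-0.1464 0.3796 -0.9135; 0.8968 -0.3389 -0.2845; -0.4176 -0.8608 -0.2908], t=(1.8476, 3.7925, 2.0940)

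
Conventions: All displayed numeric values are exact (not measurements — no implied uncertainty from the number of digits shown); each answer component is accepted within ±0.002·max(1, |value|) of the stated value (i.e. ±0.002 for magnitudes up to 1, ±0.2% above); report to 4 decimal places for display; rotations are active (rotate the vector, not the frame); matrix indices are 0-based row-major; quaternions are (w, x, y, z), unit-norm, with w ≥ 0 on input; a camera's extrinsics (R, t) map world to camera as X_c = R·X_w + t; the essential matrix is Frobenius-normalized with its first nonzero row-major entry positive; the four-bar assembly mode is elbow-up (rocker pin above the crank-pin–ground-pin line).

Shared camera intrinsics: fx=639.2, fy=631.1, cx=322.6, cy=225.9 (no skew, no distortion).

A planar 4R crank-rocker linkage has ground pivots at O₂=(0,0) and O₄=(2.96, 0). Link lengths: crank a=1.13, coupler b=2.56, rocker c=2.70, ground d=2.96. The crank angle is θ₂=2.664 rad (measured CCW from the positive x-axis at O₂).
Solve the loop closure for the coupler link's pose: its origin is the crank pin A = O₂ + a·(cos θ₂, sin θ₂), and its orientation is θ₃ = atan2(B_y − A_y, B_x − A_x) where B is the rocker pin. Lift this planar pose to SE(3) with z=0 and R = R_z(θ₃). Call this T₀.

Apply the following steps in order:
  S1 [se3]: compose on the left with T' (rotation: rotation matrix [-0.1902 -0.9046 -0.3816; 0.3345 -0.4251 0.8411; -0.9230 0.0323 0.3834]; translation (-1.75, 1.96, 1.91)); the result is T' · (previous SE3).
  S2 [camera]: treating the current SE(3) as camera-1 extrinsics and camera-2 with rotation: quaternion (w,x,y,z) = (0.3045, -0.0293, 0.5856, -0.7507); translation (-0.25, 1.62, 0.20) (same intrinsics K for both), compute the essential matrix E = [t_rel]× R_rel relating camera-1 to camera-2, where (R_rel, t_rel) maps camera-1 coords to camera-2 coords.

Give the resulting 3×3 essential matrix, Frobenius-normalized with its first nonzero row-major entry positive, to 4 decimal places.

source (fourbar_fk): coupler pose = R=[0.8252 -0.5649 0.0000; 0.5649 0.8252 0.0000; 0.0000 0.0000 1.0000], t=(-1.0036, 0.5194, 0.0000)
after S1 (compose_se3): R=[-0.6679 -0.6390 -0.3816; 0.0359 -0.5397 0.8411; -0.7434 0.5481 0.3834], t=(-2.0290, 1.4035, 2.8531)
after S2 (essential): [0.2850 0.5019 -0.0749; 0.2811 0.3054 0.0669; -0.3650 0.2249 -0.5484]

matrix = [0.2850 0.5019 -0.0749; 0.2811 0.3054 0.0669; -0.3650 0.2249 -0.5484]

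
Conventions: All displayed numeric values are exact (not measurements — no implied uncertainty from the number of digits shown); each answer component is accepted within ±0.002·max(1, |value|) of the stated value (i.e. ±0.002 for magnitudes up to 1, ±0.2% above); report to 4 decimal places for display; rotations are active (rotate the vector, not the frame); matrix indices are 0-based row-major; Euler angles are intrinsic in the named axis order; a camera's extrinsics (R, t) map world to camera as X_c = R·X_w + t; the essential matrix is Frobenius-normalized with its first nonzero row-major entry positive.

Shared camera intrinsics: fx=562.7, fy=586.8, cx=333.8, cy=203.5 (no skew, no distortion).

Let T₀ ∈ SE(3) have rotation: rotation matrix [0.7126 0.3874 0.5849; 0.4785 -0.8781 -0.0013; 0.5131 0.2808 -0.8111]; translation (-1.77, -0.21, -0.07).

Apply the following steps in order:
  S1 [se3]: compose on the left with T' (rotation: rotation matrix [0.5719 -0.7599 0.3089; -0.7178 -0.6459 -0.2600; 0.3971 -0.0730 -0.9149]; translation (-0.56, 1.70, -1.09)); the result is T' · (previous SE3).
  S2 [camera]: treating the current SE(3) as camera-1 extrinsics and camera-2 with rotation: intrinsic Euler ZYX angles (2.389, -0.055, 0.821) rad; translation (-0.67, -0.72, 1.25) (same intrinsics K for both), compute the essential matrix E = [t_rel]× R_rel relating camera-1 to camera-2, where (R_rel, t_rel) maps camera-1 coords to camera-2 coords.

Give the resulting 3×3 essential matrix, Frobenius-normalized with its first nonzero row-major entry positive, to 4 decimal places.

matrix = [0.4472 0.4718 0.0067; -0.0764 0.2631 0.5582; 0.2700 0.0767 -0.3346]

after S1 (compose_se3): R=[0.2024 0.9756 0.0850; -0.9539 0.2161 -0.2081; -0.2214 -0.0389 0.9744], t=(-1.4343, 3.1243, -1.7135)
after S2 (essential): [0.4472 0.4718 0.0067; -0.0764 0.2631 0.5582; 0.2700 0.0767 -0.3346]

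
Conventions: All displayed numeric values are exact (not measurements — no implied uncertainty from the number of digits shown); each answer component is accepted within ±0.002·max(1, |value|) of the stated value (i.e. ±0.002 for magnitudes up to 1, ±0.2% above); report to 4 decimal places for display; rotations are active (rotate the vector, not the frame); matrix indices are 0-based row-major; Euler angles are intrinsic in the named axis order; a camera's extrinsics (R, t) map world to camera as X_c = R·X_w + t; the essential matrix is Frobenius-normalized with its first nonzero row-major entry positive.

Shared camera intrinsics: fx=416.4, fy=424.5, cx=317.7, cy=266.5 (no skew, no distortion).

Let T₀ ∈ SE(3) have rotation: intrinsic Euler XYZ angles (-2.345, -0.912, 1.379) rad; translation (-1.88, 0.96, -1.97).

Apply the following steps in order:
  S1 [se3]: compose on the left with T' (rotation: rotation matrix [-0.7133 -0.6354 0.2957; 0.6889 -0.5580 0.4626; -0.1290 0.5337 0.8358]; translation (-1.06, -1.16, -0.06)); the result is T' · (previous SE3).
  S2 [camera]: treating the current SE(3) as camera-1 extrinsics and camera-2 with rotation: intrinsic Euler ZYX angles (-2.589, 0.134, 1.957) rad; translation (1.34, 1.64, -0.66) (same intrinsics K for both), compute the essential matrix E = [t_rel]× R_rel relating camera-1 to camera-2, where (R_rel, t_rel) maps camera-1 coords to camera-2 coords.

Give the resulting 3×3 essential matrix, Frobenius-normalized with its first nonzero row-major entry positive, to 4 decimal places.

matrix = [0.2332 -0.2631 0.2283; 0.6438 0.1422 -0.2331; -0.1613 0.4057 -0.3803]

after S1 (compose_se3): R=[0.0457 0.9862 0.1593; 0.0298 0.1581 -0.9870; -0.9985 0.0498 -0.0221], t=(-0.9116, -3.9022, -0.9517)
after S2 (essential): [0.2332 -0.2631 0.2283; 0.6438 0.1422 -0.2331; -0.1613 0.4057 -0.3803]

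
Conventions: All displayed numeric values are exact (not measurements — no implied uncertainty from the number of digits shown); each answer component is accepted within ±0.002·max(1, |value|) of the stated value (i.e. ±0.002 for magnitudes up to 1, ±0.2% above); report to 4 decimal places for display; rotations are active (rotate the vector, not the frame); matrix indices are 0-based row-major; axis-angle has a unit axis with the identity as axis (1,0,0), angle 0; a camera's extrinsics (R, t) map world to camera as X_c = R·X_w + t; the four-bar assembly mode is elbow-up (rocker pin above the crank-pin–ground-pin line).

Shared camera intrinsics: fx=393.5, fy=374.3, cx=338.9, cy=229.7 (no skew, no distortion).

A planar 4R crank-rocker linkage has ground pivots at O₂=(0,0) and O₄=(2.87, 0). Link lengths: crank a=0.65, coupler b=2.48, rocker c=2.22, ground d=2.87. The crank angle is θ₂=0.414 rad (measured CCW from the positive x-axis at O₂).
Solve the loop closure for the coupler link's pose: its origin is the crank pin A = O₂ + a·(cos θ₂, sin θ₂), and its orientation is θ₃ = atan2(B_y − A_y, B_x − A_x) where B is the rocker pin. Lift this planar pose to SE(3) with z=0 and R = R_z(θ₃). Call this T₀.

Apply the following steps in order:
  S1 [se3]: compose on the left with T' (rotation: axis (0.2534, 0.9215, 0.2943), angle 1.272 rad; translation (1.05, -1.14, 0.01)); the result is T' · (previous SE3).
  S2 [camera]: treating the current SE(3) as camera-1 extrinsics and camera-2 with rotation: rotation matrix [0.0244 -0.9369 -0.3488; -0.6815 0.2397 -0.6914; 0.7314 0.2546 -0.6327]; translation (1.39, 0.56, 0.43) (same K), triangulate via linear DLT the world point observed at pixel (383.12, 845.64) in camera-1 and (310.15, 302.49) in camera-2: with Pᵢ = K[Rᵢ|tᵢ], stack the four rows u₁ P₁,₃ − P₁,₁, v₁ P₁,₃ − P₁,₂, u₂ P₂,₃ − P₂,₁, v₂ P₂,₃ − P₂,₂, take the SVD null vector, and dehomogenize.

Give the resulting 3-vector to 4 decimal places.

result = (1.5373, 1.9897, -0.7241)

source (fourbar_fk): coupler pose = R=[0.6594 -0.7518 0.0000; 0.7518 0.6594 0.0000; 0.0000 0.0000 1.0000], t=(0.5951, 0.2615, 0.0000)
after S1 (compose_se3): R=[0.1364 -0.3322 0.9333; 0.9659 0.2539 -0.0508; -0.2201 0.9084 0.3555], t=(1.2217, -0.6409, -0.3694)
after S2 (triangulate): (1.5373, 1.9897, -0.7241)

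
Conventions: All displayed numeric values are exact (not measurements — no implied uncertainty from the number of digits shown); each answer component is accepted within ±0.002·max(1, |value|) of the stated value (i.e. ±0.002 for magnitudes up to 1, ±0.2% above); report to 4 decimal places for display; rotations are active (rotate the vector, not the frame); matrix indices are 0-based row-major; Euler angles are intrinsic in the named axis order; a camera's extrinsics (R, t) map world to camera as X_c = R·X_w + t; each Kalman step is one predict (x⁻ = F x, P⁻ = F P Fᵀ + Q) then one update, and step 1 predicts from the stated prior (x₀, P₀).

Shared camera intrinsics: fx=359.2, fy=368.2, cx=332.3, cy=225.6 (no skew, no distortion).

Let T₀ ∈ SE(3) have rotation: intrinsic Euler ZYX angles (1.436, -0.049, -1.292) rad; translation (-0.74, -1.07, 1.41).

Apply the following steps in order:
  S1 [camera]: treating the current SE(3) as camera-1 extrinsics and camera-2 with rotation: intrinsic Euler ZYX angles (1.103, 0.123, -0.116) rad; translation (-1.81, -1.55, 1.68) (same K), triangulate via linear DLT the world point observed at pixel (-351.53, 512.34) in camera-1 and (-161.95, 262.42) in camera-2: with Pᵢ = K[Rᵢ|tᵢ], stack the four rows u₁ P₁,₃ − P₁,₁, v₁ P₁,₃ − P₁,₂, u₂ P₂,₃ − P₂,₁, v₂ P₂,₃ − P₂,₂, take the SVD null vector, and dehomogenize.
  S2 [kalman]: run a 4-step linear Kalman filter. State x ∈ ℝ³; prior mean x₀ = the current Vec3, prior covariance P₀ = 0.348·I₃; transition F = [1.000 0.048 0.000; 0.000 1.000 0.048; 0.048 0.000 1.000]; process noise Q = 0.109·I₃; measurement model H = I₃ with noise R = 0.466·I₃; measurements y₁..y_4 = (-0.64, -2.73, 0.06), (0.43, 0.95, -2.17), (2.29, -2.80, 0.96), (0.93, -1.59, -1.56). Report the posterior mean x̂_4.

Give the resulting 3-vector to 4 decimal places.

result = (0.9882, -1.3461, -0.6500)

after S1 (triangulate): (1.3819, 1.0451, 0.1618)
after S2 (kf_track): (0.9882, -1.3461, -0.6500)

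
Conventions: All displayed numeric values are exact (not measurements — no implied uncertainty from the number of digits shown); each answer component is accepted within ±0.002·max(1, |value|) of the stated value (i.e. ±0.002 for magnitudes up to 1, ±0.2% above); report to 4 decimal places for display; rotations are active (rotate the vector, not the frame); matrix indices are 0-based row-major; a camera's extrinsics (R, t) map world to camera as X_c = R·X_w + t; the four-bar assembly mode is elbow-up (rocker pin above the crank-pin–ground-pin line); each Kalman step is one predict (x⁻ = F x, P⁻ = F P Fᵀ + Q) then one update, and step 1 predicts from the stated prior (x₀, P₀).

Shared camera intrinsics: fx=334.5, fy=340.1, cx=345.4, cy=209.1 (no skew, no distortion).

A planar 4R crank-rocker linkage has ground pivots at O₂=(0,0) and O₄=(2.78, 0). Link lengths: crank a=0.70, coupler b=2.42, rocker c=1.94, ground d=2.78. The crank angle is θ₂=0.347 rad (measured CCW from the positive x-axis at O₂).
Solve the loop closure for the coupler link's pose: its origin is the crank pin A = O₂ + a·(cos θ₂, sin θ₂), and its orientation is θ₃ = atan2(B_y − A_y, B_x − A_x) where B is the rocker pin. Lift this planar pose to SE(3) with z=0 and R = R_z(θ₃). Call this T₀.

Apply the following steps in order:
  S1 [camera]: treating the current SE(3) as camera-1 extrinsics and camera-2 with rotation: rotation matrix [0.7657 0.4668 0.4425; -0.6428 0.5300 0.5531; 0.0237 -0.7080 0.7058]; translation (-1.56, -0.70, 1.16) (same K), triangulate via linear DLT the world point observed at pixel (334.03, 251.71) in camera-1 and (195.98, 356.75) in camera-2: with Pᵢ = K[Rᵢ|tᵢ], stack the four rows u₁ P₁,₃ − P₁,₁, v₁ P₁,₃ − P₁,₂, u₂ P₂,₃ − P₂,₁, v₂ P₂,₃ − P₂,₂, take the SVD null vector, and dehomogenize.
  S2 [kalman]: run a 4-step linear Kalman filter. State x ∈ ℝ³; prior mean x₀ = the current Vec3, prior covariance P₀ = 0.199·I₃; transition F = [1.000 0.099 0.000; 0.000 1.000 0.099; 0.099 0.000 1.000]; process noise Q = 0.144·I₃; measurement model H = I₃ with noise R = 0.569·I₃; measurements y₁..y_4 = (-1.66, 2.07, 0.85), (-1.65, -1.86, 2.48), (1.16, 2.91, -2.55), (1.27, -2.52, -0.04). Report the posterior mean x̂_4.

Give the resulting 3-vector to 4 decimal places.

result = (0.3184, -0.1947, -0.0415)

source (fourbar_fk): coupler pose = R=[0.7250 -0.6888 0.0000; 0.6888 0.7250 0.0000; 0.0000 0.0000 1.0000], t=(0.6583, 0.2381, 0.0000)
after S1 (triangulate): (-0.5290, 0.4887, 1.8196)
after S2 (kf_track): (0.3184, -0.1947, -0.0415)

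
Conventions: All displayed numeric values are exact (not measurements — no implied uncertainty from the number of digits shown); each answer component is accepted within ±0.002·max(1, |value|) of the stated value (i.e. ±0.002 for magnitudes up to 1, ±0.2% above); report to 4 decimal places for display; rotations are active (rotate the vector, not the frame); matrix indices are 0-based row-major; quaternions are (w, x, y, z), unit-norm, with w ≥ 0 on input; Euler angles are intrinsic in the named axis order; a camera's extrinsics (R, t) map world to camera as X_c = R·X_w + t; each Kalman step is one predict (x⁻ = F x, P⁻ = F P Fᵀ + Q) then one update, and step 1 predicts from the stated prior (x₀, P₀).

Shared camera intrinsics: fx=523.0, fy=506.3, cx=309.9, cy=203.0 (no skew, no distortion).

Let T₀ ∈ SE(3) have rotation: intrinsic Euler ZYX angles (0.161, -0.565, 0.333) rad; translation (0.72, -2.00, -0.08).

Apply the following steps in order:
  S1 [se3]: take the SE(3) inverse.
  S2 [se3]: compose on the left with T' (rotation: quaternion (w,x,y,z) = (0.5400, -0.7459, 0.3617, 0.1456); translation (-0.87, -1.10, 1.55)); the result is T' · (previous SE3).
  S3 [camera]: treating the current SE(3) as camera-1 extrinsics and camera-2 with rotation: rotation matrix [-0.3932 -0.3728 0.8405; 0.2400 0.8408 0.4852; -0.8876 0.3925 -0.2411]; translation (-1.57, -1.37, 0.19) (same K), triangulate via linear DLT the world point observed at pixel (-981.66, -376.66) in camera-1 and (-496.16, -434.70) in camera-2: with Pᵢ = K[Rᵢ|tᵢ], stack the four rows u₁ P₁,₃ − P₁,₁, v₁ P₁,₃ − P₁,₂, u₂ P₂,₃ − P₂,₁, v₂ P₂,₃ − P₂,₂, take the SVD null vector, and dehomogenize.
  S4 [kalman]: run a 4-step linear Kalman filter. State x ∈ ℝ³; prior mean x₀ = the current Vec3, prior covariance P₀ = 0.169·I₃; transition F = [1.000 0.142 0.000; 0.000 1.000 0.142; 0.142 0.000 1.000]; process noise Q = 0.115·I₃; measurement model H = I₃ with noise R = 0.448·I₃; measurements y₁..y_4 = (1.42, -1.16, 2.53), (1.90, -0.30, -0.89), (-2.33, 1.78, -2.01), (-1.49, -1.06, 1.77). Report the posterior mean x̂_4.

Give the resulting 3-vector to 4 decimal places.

after S1 (invert_se3): R=[0.8337 0.1354 0.5354; -0.3243 0.9048 0.2761; -0.4471 -0.4038 0.7982], t=(-0.2866, 2.0651, -0.4218)
after S2 (compose_se3): R=[0.7286 -0.6063 0.3187; -0.6757 -0.5599 0.4795; -0.1123 -0.5647 -0.8176], t=(-2.5817, -1.6950, 0.4360)
after S3 (triangulate): (-1.0998, 0.3377, -1.5742)
after S4 (kf_track): (-0.8282, -0.2150, 0.0049)

result = (-0.8282, -0.2150, 0.0049)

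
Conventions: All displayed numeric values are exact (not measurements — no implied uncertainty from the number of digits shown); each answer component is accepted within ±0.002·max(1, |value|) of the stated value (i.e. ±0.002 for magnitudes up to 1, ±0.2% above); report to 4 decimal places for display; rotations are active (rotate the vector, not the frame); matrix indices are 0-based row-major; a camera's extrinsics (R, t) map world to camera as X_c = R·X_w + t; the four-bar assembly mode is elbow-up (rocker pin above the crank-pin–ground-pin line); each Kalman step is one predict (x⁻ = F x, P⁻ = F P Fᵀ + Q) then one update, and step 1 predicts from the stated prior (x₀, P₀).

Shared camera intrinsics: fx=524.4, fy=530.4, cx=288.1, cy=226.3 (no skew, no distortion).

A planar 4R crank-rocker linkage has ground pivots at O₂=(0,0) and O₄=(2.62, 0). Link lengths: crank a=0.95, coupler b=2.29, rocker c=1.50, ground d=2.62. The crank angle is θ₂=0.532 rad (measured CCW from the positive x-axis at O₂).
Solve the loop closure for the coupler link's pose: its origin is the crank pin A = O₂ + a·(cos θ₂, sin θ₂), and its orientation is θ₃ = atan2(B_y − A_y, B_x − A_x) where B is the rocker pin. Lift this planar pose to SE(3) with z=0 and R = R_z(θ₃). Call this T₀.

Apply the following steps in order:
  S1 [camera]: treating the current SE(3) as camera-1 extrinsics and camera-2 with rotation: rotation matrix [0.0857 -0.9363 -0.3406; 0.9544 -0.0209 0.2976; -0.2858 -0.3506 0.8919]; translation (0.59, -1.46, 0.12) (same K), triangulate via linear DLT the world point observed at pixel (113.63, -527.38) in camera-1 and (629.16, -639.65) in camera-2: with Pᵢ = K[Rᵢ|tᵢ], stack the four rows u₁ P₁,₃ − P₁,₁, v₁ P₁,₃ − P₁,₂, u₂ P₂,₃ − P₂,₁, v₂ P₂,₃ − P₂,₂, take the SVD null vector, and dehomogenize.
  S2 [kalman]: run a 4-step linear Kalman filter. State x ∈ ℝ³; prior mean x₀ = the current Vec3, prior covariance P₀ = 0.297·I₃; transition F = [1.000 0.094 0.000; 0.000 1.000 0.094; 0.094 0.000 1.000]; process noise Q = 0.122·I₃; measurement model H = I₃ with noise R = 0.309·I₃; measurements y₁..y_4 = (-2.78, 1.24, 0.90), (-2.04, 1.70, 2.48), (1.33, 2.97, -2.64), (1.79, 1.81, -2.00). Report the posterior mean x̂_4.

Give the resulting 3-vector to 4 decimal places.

source (fourbar_fk): coupler pose = R=[0.9006 -0.4346 0.0000; 0.4346 0.9006 0.0000; 0.0000 0.0000 1.0000], t=(0.8187, 0.4819, 0.0000)
after S1 (triangulate): (-1.7249, -1.0413, 0.8484)
after S2 (kf_track): (0.6474, 1.9151, -1.1530)

result = (0.6474, 1.9151, -1.1530)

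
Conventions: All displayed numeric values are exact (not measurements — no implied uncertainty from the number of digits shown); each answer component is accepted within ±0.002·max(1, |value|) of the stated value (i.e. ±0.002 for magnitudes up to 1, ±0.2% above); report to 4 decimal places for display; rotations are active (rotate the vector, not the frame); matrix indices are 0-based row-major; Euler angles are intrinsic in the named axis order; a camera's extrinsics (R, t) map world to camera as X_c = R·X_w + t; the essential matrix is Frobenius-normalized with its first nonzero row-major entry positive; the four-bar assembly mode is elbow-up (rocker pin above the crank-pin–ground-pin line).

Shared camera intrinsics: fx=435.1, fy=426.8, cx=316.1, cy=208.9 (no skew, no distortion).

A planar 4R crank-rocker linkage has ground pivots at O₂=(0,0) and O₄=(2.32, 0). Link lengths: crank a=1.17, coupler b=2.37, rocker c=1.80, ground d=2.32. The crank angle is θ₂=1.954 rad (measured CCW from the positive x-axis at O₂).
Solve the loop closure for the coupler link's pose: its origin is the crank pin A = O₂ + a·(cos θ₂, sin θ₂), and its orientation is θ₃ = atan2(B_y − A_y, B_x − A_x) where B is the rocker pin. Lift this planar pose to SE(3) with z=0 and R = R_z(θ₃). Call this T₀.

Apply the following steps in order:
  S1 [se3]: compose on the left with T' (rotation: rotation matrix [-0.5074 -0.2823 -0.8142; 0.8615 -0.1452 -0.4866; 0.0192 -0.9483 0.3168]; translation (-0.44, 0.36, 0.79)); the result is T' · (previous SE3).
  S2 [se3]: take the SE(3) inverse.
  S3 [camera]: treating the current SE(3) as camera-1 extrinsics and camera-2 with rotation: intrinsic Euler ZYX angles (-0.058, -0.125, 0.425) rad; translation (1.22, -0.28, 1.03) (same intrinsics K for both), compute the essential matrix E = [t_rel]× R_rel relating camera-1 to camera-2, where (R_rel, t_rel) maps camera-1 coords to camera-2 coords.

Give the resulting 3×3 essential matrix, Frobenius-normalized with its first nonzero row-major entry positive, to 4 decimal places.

source (fourbar_fk): coupler pose = R=[0.9616 -0.2743 0.0000; 0.2743 0.9616 0.0000; 0.0000 0.0000 1.0000], t=(-0.4375, 1.0851, 0.0000)
after S1 (compose_se3): R=[-0.5654 -0.1323 -0.8142; 0.7886 -0.3759 -0.4866; -0.2417 -0.9172 0.3168], t=(-0.5243, -0.1744, -0.2474)
after S2 (invert_se3): R=[-0.5654 0.7886 -0.2417; -0.1323 -0.3759 -0.9172; -0.8142 -0.4866 0.3168], t=(-0.2187, -0.3618, -0.4334)
after S3 (essential): [0.3938 -0.1932 -0.2421; 0.2560 -0.4961 0.3800; -0.3139 -0.0168 0.4407]

matrix = [0.3938 -0.1932 -0.2421; 0.2560 -0.4961 0.3800; -0.3139 -0.0168 0.4407]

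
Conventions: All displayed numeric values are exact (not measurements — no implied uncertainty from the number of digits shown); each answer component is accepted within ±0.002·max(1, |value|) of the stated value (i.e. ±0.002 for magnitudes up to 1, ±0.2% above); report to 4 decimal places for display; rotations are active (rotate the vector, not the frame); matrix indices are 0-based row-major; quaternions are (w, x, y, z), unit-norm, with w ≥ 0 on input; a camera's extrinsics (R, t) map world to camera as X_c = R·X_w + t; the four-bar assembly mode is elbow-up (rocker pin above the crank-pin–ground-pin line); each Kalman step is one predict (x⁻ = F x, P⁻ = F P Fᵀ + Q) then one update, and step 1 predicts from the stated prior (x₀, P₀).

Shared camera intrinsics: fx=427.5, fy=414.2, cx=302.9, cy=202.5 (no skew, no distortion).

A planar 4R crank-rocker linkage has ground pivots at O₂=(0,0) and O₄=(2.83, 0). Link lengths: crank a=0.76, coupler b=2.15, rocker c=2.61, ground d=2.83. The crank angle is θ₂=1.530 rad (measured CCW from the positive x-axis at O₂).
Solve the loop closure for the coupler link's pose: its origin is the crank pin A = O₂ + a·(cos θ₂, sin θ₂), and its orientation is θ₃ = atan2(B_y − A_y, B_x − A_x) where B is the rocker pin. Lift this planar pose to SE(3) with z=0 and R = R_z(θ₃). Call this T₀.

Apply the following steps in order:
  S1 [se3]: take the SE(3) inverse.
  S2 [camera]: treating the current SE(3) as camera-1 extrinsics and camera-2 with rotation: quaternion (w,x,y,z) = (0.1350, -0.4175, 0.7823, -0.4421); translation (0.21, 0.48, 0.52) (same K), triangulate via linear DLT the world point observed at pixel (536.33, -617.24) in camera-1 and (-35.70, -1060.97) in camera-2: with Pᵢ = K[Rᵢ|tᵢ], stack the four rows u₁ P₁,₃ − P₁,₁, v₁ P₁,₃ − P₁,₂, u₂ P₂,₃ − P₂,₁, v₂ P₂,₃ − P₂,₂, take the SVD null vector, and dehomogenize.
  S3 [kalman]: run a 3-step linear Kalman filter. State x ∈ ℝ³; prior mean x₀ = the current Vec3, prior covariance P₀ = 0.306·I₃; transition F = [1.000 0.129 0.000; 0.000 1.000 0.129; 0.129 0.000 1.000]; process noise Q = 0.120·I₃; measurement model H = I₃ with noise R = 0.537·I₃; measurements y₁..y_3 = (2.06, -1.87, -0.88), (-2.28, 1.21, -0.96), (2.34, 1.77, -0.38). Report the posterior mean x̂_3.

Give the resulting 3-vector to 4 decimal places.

source (fourbar_fk): coupler pose = R=[0.7084 -0.7058 0.0000; 0.7058 0.7084 0.0000; 0.0000 0.0000 1.0000], t=(0.0310, 0.7594, 0.0000)
after S1 (invert_se3): R=[0.7084 0.7058 0.0000; -0.7058 0.7084 0.0000; 0.0000 0.0000 1.0000], t=(-0.5579, -0.5161, 0.0000)
after S2 (triangulate): (1.1672, 0.1118, 0.6370)
after S3 (kf_track): (0.9156, 0.6763, -0.2109)

result = (0.9156, 0.6763, -0.2109)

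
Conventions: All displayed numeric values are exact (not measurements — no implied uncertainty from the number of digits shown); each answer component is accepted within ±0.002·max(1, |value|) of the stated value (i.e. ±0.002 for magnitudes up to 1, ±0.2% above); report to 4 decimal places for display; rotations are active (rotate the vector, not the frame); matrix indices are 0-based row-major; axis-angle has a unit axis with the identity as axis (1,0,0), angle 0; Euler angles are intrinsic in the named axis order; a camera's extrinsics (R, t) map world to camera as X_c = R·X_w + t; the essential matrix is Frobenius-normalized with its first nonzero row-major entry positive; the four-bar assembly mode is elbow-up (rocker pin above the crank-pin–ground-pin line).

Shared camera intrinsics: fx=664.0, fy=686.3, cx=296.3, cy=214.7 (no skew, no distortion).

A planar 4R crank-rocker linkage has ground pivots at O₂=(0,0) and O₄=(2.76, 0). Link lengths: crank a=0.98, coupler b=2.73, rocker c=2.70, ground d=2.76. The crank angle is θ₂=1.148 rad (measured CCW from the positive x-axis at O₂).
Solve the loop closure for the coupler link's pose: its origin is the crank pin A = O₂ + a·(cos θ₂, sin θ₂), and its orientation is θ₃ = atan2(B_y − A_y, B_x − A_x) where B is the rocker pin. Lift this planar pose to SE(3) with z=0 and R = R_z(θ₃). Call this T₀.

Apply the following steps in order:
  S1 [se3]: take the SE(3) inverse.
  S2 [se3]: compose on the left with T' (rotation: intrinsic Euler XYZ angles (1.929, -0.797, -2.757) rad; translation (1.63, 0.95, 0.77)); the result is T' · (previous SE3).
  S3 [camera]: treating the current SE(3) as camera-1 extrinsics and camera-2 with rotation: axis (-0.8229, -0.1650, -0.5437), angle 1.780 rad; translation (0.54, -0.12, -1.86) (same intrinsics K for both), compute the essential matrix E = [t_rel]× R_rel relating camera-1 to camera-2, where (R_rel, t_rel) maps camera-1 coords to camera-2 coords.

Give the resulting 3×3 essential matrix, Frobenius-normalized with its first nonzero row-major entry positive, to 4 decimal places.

matrix = [0.2570 0.3999 -0.1036; -0.5611 0.1302 0.3282; -0.0145 0.5650 0.0655]

source (fourbar_fk): coupler pose = R=[0.7551 -0.6557 0.0000; 0.6557 0.7551 0.0000; 0.0000 0.0000 1.0000], t=(0.4021, 0.8937, 0.0000)
after S1 (invert_se3): R=[0.7551 0.6557 0.0000; -0.6557 0.7551 0.0000; 0.0000 0.0000 1.0000], t=(-0.8896, -0.4112, 0.0000)
after S2 (compose_se3): R=[-0.6610 -0.2268 -0.7153; 0.5199 0.5490 -0.6545; 0.5411 -0.8045 -0.2450], t=(2.0985, 0.2503, 1.2714)
after S3 (essential): [0.2570 0.3999 -0.1036; -0.5611 0.1302 0.3282; -0.0145 0.5650 0.0655]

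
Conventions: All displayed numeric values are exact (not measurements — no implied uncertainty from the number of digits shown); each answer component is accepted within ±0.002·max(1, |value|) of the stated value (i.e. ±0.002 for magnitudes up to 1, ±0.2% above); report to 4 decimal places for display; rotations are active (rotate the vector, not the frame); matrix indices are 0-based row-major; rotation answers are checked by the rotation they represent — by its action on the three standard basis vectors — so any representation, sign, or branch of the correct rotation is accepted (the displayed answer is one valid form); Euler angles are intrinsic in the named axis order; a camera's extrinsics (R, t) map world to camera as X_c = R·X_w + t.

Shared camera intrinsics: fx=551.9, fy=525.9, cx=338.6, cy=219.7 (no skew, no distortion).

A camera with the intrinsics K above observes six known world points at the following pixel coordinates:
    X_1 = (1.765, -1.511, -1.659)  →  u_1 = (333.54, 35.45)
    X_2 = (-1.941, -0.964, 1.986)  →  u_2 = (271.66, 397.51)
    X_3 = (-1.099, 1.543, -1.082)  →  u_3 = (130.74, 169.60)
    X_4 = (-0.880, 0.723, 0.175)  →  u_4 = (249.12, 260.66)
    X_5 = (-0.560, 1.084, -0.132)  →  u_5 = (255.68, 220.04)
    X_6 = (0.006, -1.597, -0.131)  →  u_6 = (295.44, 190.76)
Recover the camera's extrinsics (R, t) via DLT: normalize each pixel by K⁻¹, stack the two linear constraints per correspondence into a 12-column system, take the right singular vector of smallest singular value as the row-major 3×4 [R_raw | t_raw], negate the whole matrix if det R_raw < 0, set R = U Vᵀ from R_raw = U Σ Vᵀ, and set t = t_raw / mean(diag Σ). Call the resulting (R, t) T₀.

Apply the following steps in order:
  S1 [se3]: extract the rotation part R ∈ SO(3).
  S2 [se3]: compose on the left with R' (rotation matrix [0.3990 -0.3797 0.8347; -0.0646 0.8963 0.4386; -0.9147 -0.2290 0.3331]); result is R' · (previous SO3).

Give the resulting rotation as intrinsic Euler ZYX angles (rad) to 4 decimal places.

rotation (euler_zyx) = (-0.7389, 0.6185, -2.5681)

source (pnp_recover): camera pose = R=[0.8061 0.1123 0.5810; -0.5878 0.0377 0.8082; 0.0688 -0.9930 0.0964], t=(-0.3600, -0.2600, 6.2303)
after S1 (rot_of_se3): [0.8061 0.1123 0.5810; -0.5878 0.0377 0.8082; 0.0688 -0.9930 0.0964]
after S2 (compose_so3): [0.6023 -0.7983 0.0054; -0.5487 -0.4090 0.7291; -0.5798 -0.4421 -0.6844]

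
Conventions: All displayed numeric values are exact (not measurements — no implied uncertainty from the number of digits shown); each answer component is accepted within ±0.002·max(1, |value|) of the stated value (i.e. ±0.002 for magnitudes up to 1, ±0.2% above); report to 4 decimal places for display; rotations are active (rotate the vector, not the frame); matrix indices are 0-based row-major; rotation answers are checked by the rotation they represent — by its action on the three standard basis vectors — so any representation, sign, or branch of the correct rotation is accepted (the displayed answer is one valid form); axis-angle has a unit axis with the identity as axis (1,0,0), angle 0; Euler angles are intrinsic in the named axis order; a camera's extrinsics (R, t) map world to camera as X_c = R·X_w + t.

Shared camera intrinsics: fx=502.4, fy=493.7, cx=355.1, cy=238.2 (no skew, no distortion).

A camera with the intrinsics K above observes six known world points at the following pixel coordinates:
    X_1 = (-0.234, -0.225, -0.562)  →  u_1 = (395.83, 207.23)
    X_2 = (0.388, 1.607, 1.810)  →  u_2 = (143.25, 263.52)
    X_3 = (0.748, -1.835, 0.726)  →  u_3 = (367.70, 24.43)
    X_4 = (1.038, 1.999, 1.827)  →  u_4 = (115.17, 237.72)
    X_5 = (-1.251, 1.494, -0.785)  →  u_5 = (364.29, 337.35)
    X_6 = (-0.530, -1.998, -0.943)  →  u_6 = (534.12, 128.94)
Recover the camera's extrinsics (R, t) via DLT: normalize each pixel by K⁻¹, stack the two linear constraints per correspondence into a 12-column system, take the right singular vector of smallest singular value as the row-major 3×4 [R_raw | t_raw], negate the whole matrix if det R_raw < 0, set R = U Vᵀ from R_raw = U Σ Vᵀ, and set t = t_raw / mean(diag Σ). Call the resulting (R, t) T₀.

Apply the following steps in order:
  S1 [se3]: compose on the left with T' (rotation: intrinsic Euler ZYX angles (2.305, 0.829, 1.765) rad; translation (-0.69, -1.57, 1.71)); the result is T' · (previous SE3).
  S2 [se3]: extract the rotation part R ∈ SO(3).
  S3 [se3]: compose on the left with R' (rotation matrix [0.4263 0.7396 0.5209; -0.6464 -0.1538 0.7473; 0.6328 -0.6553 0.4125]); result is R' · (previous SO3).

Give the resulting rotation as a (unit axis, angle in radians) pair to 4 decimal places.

rotation (axis_angle) = ((-0.2159, -0.5716, -0.7916), 1.8590)

source (pnp_recover): camera pose = R=[-0.4578 -0.5783 -0.6752; -0.8149 0.5766 0.0587; 0.3554 0.5771 -0.7353], t=(-0.1100, -0.4200, 6.0493)
after S1 (compose_se3): R=[0.7782 0.5403 -0.3200; -0.5765 0.4126 -0.7053; -0.2490 0.7334 0.6326], t=(4.4862, 1.4329, 0.7240)
after S2 (rot_of_se3): [0.7782 0.5403 -0.3200; -0.5765 0.4126 -0.7053; -0.2490 0.7334 0.6326]
after S3 (compose_so3): [-0.2243 0.9175 -0.3285; -0.6005 0.1354 0.7881; 0.7675 0.3740 0.5206]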